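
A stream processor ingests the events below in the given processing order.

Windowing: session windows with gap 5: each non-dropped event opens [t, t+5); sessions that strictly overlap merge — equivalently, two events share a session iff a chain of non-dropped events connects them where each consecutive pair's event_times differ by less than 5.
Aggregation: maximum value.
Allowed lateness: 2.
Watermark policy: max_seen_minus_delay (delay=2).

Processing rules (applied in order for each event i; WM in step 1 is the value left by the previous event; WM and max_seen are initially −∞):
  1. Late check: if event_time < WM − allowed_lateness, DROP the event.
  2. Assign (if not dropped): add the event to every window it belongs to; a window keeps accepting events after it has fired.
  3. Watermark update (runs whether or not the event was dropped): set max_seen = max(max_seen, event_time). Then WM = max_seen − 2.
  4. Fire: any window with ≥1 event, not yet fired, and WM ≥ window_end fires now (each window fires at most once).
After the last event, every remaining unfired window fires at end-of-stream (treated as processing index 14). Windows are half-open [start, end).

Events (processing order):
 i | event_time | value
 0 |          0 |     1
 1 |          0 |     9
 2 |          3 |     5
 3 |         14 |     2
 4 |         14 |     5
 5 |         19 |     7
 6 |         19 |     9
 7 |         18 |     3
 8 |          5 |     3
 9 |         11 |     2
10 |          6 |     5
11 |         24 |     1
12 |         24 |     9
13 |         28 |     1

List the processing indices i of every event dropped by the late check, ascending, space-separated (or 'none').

i=0 t=0 v=1: → [0,5); WM=-2
i=1 t=0 v=9: → [0,5); WM=-2
i=2 t=3 v=5: → [0,8); WM=1
i=3 t=14 v=2: → [14,19); WM=12
i=4 t=14 v=5: → [14,19); WM=12
i=5 t=19 v=7: → [19,24); WM=17
i=6 t=19 v=9: → [19,24); WM=17
i=7 t=18 v=3: → [14,24); WM=17
i=8 t=5 v=3: DROP (t<17-2); WM=17
i=9 t=11 v=2: DROP (t<17-2); WM=17
i=10 t=6 v=5: DROP (t<17-2); WM=17
i=11 t=24 v=1: → [24,29); WM=22
i=12 t=24 v=9: → [24,29); WM=22
i=13 t=28 v=1: → [24,33); WM=26

8 9 10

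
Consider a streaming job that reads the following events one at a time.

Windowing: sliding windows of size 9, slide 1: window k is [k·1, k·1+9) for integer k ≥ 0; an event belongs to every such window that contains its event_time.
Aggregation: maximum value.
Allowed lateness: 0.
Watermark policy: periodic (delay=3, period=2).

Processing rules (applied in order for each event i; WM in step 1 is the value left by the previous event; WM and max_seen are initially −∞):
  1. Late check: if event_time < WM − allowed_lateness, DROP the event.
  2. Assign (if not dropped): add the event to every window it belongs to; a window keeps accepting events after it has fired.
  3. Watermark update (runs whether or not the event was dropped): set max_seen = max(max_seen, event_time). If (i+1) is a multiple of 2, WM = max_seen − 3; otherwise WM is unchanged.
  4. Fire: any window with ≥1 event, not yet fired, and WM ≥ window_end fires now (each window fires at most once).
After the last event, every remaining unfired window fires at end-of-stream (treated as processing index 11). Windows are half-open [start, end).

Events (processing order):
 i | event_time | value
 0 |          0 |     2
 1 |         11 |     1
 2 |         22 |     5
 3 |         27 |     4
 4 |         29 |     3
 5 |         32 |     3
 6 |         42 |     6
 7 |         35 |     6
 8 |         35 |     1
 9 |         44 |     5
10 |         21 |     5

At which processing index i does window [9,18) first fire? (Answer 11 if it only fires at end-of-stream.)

i=0 t=0 v=2: → [0,9); WM=−∞
i=1 t=11 v=1: → [11,20),[10,19),[9,18),[8,17),[7,16),[6,15),[5,14),[4,13),[3,12); WM=8
i=2 t=22 v=5: → [22,31),[21,30),[20,29),[19,28),[18,27),[17,26),[16,25),[15,24),[14,23); WM=8
i=3 t=27 v=4: → [27,36),[26,35),[25,34),[24,33),[23,32),[22,31),[21,30),[20,29),[19,28); WM=24; [0,9) fires=2 [3,12) fires=1 [4,13) fires=1 [5,14) fires=1 [6,15) fires=1 [7,16) fires=1 [8,17) fires=1 [9,18) fires=1 [10,19) fires=1 [11,20) fires=1 [14,23) fires=5 [15,24) fires=5
i=4 t=29 v=3: → [29,38),[28,37),[27,36),[26,35),[25,34),[24,33),[23,32),[22,31),[21,30); WM=24
i=5 t=32 v=3: → [32,41),[31,40),[30,39),[29,38),[28,37),[27,36),[26,35),[25,34),[24,33); WM=29; [16,25) fires=5 [17,26) fires=5 [18,27) fires=5 [19,28) fires=5 [20,29) fires=5
i=6 t=42 v=6: → [42,51),[41,50),[40,49),[39,48),[38,47),[37,46),[36,45),[35,44),[34,43); WM=29
i=7 t=35 v=6: → [35,44),[34,43),[33,42),[32,41),[31,40),[30,39),[29,38),[28,37),[27,36); WM=39; [21,30) fires=5 [22,31) fires=5 [23,32) fires=4 [24,33) fires=4 [25,34) fires=4 [26,35) fires=4 [27,36) fires=6 [28,37) fires=6 [29,38) fires=6 [30,39) fires=6
i=8 t=35 v=1: DROP (t<39-0); WM=39
i=9 t=44 v=5: → [44,53),[43,52),[42,51),[41,50),[40,49),[39,48),[38,47),[37,46),[36,45); WM=41; [31,40) fires=6 [32,41) fires=6
i=10 t=21 v=5: DROP (t<41-0); WM=41

3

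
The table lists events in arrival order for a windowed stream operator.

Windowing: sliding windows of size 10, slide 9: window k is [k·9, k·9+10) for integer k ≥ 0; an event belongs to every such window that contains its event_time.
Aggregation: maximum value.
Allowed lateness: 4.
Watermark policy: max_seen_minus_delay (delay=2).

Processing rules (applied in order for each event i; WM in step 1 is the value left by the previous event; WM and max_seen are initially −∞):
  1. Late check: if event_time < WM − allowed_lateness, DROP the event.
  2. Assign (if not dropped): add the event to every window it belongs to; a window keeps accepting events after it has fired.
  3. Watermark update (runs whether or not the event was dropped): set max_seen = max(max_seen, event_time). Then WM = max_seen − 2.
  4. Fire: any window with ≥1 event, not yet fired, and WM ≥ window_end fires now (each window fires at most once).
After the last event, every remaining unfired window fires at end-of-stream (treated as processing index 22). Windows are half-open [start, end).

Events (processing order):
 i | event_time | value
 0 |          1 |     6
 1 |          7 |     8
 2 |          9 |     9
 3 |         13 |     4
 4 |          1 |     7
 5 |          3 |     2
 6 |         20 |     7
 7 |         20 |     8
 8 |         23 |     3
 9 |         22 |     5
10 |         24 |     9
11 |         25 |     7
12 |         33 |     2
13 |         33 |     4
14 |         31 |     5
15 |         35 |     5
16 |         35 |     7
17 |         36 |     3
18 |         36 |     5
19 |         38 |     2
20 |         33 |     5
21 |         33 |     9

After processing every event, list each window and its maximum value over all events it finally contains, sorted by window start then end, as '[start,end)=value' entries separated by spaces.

i=0 t=1 v=6: → [0,10); WM=-1
i=1 t=7 v=8: → [0,10); WM=5
i=2 t=9 v=9: → [9,19),[0,10); WM=7
i=3 t=13 v=4: → [9,19); WM=11; [0,10) fires=9
i=4 t=1 v=7: DROP (t<11-4); WM=11
i=5 t=3 v=2: DROP (t<11-4); WM=11
i=6 t=20 v=7: → [18,28); WM=18
i=7 t=20 v=8: → [18,28); WM=18
i=8 t=23 v=3: → [18,28); WM=21; [9,19) fires=9
i=9 t=22 v=5: → [18,28); WM=21
i=10 t=24 v=9: → [18,28); WM=22
i=11 t=25 v=7: → [18,28); WM=23
i=12 t=33 v=2: → [27,37); WM=31; [18,28) fires=9
i=13 t=33 v=4: → [27,37); WM=31
i=14 t=31 v=5: → [27,37); WM=31
i=15 t=35 v=5: → [27,37); WM=33
i=16 t=35 v=7: → [27,37); WM=33
i=17 t=36 v=3: → [36,46),[27,37); WM=34
i=18 t=36 v=5: → [36,46),[27,37); WM=34
i=19 t=38 v=2: → [36,46); WM=36
i=20 t=33 v=5: → [27,37); WM=36
i=21 t=33 v=9: → [27,37); WM=36

[0,10)=9 [9,19)=9 [18,28)=9 [27,37)=9 [36,46)=5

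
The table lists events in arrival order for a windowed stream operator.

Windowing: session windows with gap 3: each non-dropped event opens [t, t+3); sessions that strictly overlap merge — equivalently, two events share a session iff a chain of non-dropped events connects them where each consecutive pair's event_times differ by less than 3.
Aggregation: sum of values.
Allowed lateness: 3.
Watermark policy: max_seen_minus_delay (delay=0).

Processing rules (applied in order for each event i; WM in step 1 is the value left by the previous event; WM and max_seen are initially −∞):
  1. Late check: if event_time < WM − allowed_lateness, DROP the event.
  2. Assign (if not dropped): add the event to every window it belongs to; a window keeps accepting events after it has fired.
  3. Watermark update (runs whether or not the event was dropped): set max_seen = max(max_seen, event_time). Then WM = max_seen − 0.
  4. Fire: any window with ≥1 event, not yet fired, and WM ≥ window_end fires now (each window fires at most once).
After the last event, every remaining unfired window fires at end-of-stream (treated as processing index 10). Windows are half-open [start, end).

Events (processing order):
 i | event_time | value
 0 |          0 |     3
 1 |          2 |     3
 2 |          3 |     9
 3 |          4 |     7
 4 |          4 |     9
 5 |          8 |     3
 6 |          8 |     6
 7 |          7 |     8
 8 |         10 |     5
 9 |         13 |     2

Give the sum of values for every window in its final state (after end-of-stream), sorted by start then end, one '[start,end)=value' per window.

i=0 t=0 v=3: → [0,3); WM=0
i=1 t=2 v=3: → [0,5); WM=2
i=2 t=3 v=9: → [0,6); WM=3
i=3 t=4 v=7: → [0,7); WM=4
i=4 t=4 v=9: → [0,7); WM=4
i=5 t=8 v=3: → [8,11); WM=8
i=6 t=8 v=6: → [8,11); WM=8
i=7 t=7 v=8: → [7,11); WM=8
i=8 t=10 v=5: → [7,13); WM=10
i=9 t=13 v=2: → [13,16); WM=13

[0,7)=31 [7,13)=22 [13,16)=2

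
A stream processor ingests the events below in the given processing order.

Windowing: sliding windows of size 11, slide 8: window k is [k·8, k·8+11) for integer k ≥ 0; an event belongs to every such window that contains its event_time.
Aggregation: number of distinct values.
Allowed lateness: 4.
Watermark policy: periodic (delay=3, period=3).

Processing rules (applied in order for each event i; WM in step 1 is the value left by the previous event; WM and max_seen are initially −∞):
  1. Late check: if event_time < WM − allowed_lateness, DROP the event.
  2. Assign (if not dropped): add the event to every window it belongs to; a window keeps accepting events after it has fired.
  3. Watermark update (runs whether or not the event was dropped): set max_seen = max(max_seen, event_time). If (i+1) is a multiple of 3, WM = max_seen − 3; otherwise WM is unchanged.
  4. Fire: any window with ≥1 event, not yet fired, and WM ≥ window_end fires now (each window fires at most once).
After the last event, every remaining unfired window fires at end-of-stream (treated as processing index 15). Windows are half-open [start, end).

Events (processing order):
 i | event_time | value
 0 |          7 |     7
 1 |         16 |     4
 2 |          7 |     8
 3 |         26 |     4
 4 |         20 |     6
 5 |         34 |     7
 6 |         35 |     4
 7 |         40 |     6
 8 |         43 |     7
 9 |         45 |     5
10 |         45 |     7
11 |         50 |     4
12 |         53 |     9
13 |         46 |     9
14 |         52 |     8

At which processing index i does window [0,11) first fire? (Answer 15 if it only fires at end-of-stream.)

i=0 t=7 v=7: → [0,11); WM=−∞
i=1 t=16 v=4: → [16,27),[8,19); WM=−∞
i=2 t=7 v=8: → [0,11); WM=13; [0,11) fires=2
i=3 t=26 v=4: → [24,35),[16,27); WM=13
i=4 t=20 v=6: → [16,27); WM=13
i=5 t=34 v=7: → [32,43),[24,35); WM=31; [8,19) fires=1 [16,27) fires=2
i=6 t=35 v=4: → [32,43); WM=31
i=7 t=40 v=6: → [40,51),[32,43); WM=31
i=8 t=43 v=7: → [40,51); WM=40; [24,35) fires=2
i=9 t=45 v=5: → [40,51); WM=40
i=10 t=45 v=7: → [40,51); WM=40
i=11 t=50 v=4: → [48,59),[40,51); WM=47; [32,43) fires=3
i=12 t=53 v=9: → [48,59); WM=47
i=13 t=46 v=9: → [40,51); WM=47
i=14 t=52 v=8: → [48,59); WM=50

2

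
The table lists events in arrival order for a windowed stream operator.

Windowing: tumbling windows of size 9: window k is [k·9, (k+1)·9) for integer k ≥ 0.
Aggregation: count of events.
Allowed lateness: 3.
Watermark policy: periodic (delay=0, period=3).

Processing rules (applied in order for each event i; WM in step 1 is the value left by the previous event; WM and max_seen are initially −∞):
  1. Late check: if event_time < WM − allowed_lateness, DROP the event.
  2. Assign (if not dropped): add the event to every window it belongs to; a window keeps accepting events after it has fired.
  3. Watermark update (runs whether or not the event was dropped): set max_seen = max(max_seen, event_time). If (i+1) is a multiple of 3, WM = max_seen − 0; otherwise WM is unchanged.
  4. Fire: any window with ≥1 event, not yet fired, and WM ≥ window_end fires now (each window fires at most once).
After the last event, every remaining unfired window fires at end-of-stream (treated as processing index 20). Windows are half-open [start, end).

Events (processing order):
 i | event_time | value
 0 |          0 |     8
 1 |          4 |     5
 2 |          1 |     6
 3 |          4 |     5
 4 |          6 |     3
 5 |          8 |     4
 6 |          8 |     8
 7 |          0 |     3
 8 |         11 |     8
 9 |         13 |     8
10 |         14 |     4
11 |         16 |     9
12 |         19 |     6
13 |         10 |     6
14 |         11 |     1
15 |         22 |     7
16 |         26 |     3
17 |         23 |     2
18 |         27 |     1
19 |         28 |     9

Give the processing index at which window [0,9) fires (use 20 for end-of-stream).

8

i=0 t=0 v=8: → [0,9); WM=−∞
i=1 t=4 v=5: → [0,9); WM=−∞
i=2 t=1 v=6: → [0,9); WM=4
i=3 t=4 v=5: → [0,9); WM=4
i=4 t=6 v=3: → [0,9); WM=4
i=5 t=8 v=4: → [0,9); WM=8
i=6 t=8 v=8: → [0,9); WM=8
i=7 t=0 v=3: DROP (t<8-3); WM=8
i=8 t=11 v=8: → [9,18); WM=11; [0,9) fires=7
i=9 t=13 v=8: → [9,18); WM=11
i=10 t=14 v=4: → [9,18); WM=11
i=11 t=16 v=9: → [9,18); WM=16
i=12 t=19 v=6: → [18,27); WM=16
i=13 t=10 v=6: DROP (t<16-3); WM=16
i=14 t=11 v=1: DROP (t<16-3); WM=19; [9,18) fires=4
i=15 t=22 v=7: → [18,27); WM=19
i=16 t=26 v=3: → [18,27); WM=19
i=17 t=23 v=2: → [18,27); WM=26
i=18 t=27 v=1: → [27,36); WM=26
i=19 t=28 v=9: → [27,36); WM=26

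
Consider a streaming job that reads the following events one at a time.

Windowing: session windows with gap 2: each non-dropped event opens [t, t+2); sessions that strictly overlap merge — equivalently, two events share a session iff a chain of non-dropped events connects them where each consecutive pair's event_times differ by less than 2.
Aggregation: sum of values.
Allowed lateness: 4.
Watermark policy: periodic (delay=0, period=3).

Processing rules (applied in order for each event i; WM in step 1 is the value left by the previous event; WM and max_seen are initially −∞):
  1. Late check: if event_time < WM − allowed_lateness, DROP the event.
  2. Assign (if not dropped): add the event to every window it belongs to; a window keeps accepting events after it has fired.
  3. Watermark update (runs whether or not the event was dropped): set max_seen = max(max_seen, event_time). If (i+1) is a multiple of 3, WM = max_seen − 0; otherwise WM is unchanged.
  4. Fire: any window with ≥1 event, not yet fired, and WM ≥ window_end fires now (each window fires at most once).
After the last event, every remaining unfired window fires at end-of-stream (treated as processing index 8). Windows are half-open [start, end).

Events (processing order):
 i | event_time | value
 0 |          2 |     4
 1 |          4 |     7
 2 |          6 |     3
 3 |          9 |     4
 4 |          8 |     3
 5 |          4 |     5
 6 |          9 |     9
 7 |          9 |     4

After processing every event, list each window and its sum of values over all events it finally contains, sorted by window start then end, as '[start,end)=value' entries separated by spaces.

i=0 t=2 v=4: → [2,4); WM=−∞
i=1 t=4 v=7: → [4,6); WM=−∞
i=2 t=6 v=3: → [6,8); WM=6
i=3 t=9 v=4: → [9,11); WM=6
i=4 t=8 v=3: → [8,11); WM=6
i=5 t=4 v=5: → [4,6); WM=9
i=6 t=9 v=9: → [8,11); WM=9
i=7 t=9 v=4: → [8,11); WM=9

[2,4)=4 [4,6)=12 [6,8)=3 [8,11)=20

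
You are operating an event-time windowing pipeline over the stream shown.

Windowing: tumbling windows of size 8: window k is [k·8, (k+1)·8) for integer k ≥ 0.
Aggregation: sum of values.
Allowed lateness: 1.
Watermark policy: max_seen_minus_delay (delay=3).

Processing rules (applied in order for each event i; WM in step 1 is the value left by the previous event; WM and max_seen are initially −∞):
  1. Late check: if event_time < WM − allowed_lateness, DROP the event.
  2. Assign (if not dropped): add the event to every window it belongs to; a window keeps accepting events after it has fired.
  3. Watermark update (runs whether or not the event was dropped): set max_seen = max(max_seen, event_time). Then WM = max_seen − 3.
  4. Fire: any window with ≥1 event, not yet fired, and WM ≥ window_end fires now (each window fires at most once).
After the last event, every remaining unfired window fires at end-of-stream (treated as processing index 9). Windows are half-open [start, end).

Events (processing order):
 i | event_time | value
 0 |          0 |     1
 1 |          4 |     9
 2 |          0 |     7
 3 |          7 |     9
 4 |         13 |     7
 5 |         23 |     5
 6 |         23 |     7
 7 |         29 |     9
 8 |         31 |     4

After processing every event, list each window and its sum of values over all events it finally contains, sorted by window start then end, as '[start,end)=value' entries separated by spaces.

[0,8)=26 [8,16)=7 [16,24)=12 [24,32)=13

i=0 t=0 v=1: → [0,8); WM=-3
i=1 t=4 v=9: → [0,8); WM=1
i=2 t=0 v=7: → [0,8); WM=1
i=3 t=7 v=9: → [0,8); WM=4
i=4 t=13 v=7: → [8,16); WM=10; [0,8) fires=26
i=5 t=23 v=5: → [16,24); WM=20; [8,16) fires=7
i=6 t=23 v=7: → [16,24); WM=20
i=7 t=29 v=9: → [24,32); WM=26; [16,24) fires=12
i=8 t=31 v=4: → [24,32); WM=28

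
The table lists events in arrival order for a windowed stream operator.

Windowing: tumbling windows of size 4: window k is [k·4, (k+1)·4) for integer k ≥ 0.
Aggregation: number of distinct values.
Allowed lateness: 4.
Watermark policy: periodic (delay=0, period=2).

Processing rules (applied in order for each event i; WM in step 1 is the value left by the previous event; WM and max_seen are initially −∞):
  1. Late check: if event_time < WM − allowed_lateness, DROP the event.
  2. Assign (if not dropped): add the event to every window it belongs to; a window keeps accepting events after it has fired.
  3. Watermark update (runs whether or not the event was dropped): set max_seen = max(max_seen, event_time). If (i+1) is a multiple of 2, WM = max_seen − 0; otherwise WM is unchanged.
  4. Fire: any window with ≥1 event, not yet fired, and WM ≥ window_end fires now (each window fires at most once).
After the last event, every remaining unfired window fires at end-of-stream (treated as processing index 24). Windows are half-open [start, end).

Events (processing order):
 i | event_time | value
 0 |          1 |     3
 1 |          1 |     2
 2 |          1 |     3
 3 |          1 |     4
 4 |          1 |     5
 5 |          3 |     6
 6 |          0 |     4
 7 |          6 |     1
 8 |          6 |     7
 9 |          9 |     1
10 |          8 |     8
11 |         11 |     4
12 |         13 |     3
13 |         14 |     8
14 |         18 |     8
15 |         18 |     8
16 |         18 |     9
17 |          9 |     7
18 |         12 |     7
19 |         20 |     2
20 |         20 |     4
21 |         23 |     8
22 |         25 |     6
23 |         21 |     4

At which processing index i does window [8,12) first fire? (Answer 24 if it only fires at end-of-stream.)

i=0 t=1 v=3: → [0,4); WM=−∞
i=1 t=1 v=2: → [0,4); WM=1
i=2 t=1 v=3: → [0,4); WM=1
i=3 t=1 v=4: → [0,4); WM=1
i=4 t=1 v=5: → [0,4); WM=1
i=5 t=3 v=6: → [0,4); WM=3
i=6 t=0 v=4: → [0,4); WM=3
i=7 t=6 v=1: → [4,8); WM=6; [0,4) fires=5
i=8 t=6 v=7: → [4,8); WM=6
i=9 t=9 v=1: → [8,12); WM=9; [4,8) fires=2
i=10 t=8 v=8: → [8,12); WM=9
i=11 t=11 v=4: → [8,12); WM=11
i=12 t=13 v=3: → [12,16); WM=11
i=13 t=14 v=8: → [12,16); WM=14; [8,12) fires=3
i=14 t=18 v=8: → [16,20); WM=14
i=15 t=18 v=8: → [16,20); WM=18; [12,16) fires=2
i=16 t=18 v=9: → [16,20); WM=18
i=17 t=9 v=7: DROP (t<18-4); WM=18
i=18 t=12 v=7: DROP (t<18-4); WM=18
i=19 t=20 v=2: → [20,24); WM=20; [16,20) fires=2
i=20 t=20 v=4: → [20,24); WM=20
i=21 t=23 v=8: → [20,24); WM=23
i=22 t=25 v=6: → [24,28); WM=23
i=23 t=21 v=4: → [20,24); WM=25; [20,24) fires=3

13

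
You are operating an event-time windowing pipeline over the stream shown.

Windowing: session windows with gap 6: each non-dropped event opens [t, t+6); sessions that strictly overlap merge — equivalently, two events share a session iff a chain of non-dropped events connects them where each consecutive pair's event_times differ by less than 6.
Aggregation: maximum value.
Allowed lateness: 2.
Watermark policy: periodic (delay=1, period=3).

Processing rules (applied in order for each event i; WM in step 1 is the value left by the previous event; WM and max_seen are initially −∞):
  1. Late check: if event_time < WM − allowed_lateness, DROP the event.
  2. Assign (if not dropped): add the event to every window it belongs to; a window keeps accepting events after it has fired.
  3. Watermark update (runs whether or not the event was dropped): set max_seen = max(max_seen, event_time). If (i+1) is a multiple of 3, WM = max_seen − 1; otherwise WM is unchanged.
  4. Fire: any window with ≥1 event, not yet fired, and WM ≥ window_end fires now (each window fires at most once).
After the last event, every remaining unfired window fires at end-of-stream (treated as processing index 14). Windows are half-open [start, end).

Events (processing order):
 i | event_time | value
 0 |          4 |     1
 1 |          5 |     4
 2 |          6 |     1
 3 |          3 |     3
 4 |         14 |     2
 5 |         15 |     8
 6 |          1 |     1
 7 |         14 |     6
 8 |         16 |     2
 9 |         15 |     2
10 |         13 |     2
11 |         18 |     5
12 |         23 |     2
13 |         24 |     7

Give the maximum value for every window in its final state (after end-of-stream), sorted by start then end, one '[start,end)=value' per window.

[3,12)=4 [13,30)=8

i=0 t=4 v=1: → [4,10); WM=−∞
i=1 t=5 v=4: → [4,11); WM=−∞
i=2 t=6 v=1: → [4,12); WM=5
i=3 t=3 v=3: → [3,12); WM=5
i=4 t=14 v=2: → [14,20); WM=5
i=5 t=15 v=8: → [14,21); WM=14
i=6 t=1 v=1: DROP (t<14-2); WM=14
i=7 t=14 v=6: → [14,21); WM=14
i=8 t=16 v=2: → [14,22); WM=15
i=9 t=15 v=2: → [14,22); WM=15
i=10 t=13 v=2: → [13,22); WM=15
i=11 t=18 v=5: → [13,24); WM=17
i=12 t=23 v=2: → [13,29); WM=17
i=13 t=24 v=7: → [13,30); WM=17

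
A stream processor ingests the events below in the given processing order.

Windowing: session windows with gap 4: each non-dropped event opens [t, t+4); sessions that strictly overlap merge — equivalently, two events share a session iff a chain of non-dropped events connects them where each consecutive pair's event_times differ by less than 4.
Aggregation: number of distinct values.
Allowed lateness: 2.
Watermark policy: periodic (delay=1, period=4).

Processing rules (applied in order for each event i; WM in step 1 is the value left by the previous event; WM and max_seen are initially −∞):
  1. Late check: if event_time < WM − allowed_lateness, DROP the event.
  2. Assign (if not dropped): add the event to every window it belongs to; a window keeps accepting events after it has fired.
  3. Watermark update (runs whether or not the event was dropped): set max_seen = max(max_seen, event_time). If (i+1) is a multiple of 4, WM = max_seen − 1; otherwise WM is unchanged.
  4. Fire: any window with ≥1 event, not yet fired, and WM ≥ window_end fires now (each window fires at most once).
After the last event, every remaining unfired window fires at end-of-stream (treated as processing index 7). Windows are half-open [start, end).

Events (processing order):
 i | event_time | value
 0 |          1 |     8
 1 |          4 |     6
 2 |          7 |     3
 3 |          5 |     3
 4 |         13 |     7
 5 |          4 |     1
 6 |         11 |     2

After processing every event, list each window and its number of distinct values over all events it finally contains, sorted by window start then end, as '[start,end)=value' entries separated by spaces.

i=0 t=1 v=8: → [1,5); WM=−∞
i=1 t=4 v=6: → [1,8); WM=−∞
i=2 t=7 v=3: → [1,11); WM=−∞
i=3 t=5 v=3: → [1,11); WM=6
i=4 t=13 v=7: → [13,17); WM=6
i=5 t=4 v=1: → [1,11); WM=6
i=6 t=11 v=2: → [11,17); WM=6

[1,11)=4 [11,17)=2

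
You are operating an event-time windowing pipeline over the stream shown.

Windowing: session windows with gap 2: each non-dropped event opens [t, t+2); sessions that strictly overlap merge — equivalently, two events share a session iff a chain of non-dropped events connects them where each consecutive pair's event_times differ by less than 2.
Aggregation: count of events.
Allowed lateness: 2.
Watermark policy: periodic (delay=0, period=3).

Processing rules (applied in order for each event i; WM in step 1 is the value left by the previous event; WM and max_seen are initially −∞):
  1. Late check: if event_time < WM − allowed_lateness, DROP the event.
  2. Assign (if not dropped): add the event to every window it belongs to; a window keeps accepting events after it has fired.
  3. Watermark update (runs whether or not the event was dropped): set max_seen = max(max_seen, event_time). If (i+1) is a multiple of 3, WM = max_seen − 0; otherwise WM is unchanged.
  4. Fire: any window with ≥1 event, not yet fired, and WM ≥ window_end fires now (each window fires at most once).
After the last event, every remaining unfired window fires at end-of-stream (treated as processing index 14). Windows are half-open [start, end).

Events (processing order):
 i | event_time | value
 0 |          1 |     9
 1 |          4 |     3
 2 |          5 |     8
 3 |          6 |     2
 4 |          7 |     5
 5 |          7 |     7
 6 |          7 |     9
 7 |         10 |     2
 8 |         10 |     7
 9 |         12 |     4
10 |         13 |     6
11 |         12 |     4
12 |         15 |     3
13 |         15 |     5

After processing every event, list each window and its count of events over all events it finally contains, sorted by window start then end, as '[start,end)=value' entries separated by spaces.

[1,3)=1 [4,9)=6 [10,12)=2 [12,15)=3 [15,17)=2

i=0 t=1 v=9: → [1,3); WM=−∞
i=1 t=4 v=3: → [4,6); WM=−∞
i=2 t=5 v=8: → [4,7); WM=5
i=3 t=6 v=2: → [4,8); WM=5
i=4 t=7 v=5: → [4,9); WM=5
i=5 t=7 v=7: → [4,9); WM=7
i=6 t=7 v=9: → [4,9); WM=7
i=7 t=10 v=2: → [10,12); WM=7
i=8 t=10 v=7: → [10,12); WM=10
i=9 t=12 v=4: → [12,14); WM=10
i=10 t=13 v=6: → [12,15); WM=10
i=11 t=12 v=4: → [12,15); WM=13
i=12 t=15 v=3: → [15,17); WM=13
i=13 t=15 v=5: → [15,17); WM=13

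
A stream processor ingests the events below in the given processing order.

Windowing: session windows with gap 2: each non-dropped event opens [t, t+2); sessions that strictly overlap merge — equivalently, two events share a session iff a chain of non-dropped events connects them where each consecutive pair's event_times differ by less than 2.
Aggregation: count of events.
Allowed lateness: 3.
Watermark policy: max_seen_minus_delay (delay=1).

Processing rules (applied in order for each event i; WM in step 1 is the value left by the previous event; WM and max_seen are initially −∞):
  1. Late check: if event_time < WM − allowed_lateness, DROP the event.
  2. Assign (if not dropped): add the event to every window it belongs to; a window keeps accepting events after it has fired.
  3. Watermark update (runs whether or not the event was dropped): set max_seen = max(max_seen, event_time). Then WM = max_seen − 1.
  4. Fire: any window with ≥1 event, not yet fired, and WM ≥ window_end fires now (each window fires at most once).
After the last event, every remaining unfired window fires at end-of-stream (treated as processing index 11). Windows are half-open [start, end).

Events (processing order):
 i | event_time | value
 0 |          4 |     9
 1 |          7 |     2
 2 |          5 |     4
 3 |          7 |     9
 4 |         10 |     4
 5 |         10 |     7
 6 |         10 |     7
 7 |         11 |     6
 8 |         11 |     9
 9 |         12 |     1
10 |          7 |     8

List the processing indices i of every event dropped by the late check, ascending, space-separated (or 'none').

10

i=0 t=4 v=9: → [4,6); WM=3
i=1 t=7 v=2: → [7,9); WM=6
i=2 t=5 v=4: → [4,7); WM=6
i=3 t=7 v=9: → [7,9); WM=6
i=4 t=10 v=4: → [10,12); WM=9
i=5 t=10 v=7: → [10,12); WM=9
i=6 t=10 v=7: → [10,12); WM=9
i=7 t=11 v=6: → [10,13); WM=10
i=8 t=11 v=9: → [10,13); WM=10
i=9 t=12 v=1: → [10,14); WM=11
i=10 t=7 v=8: DROP (t<11-3); WM=11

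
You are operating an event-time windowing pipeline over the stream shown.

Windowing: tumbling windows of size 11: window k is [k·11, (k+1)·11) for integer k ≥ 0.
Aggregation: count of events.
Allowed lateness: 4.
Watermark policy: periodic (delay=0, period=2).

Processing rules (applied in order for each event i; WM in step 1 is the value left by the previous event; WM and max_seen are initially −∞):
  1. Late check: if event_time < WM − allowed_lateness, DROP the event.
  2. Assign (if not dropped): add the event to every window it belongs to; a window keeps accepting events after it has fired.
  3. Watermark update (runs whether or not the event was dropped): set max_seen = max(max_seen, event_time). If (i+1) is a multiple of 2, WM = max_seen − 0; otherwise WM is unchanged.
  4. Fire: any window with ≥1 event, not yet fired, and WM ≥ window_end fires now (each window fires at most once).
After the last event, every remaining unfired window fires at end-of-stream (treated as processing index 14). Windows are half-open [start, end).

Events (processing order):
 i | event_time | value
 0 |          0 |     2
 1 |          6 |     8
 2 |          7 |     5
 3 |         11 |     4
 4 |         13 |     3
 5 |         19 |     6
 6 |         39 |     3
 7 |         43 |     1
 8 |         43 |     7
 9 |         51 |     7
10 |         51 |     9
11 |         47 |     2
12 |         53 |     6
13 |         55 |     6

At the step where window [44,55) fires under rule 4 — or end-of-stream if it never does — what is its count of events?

i=0 t=0 v=2: → [0,11); WM=−∞
i=1 t=6 v=8: → [0,11); WM=6
i=2 t=7 v=5: → [0,11); WM=6
i=3 t=11 v=4: → [11,22); WM=11; [0,11) fires=3
i=4 t=13 v=3: → [11,22); WM=11
i=5 t=19 v=6: → [11,22); WM=19
i=6 t=39 v=3: → [33,44); WM=19
i=7 t=43 v=1: → [33,44); WM=43; [11,22) fires=3
i=8 t=43 v=7: → [33,44); WM=43
i=9 t=51 v=7: → [44,55); WM=51; [33,44) fires=3
i=10 t=51 v=9: → [44,55); WM=51
i=11 t=47 v=2: → [44,55); WM=51
i=12 t=53 v=6: → [44,55); WM=51
i=13 t=55 v=6: → [55,66); WM=55; [44,55) fires=4

4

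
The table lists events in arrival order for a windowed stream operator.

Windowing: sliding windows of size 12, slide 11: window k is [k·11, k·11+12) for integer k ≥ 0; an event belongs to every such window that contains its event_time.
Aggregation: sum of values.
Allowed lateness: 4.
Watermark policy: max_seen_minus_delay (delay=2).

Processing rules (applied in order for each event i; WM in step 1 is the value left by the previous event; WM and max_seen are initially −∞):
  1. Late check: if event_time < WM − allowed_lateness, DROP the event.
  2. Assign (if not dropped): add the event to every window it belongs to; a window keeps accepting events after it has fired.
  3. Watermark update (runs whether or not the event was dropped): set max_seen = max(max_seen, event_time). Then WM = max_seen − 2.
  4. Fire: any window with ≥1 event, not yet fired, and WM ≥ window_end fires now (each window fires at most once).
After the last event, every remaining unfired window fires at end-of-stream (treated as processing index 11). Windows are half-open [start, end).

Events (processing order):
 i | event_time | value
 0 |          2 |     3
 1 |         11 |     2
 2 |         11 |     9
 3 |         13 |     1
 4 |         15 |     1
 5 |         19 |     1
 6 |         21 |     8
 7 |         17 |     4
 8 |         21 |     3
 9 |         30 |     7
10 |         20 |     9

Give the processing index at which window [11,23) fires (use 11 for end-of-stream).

i=0 t=2 v=3: → [0,12); WM=0
i=1 t=11 v=2: → [11,23),[0,12); WM=9
i=2 t=11 v=9: → [11,23),[0,12); WM=9
i=3 t=13 v=1: → [11,23); WM=11
i=4 t=15 v=1: → [11,23); WM=13; [0,12) fires=14
i=5 t=19 v=1: → [11,23); WM=17
i=6 t=21 v=8: → [11,23); WM=19
i=7 t=17 v=4: → [11,23); WM=19
i=8 t=21 v=3: → [11,23); WM=19
i=9 t=30 v=7: → [22,34); WM=28; [11,23) fires=29
i=10 t=20 v=9: DROP (t<28-4); WM=28

9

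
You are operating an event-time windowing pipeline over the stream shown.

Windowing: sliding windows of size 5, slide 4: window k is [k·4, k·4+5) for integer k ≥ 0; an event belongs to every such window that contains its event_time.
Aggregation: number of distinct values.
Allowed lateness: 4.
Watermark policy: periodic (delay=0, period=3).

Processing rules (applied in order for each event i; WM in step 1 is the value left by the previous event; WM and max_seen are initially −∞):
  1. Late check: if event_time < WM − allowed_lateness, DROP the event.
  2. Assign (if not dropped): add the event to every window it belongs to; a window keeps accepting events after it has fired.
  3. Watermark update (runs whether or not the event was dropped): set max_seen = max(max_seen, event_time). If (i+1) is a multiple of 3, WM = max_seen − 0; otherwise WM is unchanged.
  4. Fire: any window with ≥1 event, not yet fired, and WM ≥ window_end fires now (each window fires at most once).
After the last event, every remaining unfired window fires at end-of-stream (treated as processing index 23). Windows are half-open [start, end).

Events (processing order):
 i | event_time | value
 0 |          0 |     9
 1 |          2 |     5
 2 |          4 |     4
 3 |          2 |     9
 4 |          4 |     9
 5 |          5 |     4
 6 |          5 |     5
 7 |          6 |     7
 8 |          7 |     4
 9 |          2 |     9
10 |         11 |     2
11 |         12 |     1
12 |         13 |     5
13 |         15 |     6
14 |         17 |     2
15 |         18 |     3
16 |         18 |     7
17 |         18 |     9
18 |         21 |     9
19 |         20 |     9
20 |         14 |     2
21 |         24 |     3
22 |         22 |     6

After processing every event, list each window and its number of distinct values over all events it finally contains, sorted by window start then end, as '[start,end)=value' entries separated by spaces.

i=0 t=0 v=9: → [0,5); WM=−∞
i=1 t=2 v=5: → [0,5); WM=−∞
i=2 t=4 v=4: → [4,9),[0,5); WM=4
i=3 t=2 v=9: → [0,5); WM=4
i=4 t=4 v=9: → [4,9),[0,5); WM=4
i=5 t=5 v=4: → [4,9); WM=5; [0,5) fires=3
i=6 t=5 v=5: → [4,9); WM=5
i=7 t=6 v=7: → [4,9); WM=5
i=8 t=7 v=4: → [4,9); WM=7
i=9 t=2 v=9: DROP (t<7-4); WM=7
i=10 t=11 v=2: → [8,13); WM=7
i=11 t=12 v=1: → [12,17),[8,13); WM=12; [4,9) fires=4
i=12 t=13 v=5: → [12,17); WM=12
i=13 t=15 v=6: → [12,17); WM=12
i=14 t=17 v=2: → [16,21); WM=17; [8,13) fires=2 [12,17) fires=3
i=15 t=18 v=3: → [16,21); WM=17
i=16 t=18 v=7: → [16,21); WM=17
i=17 t=18 v=9: → [16,21); WM=18
i=18 t=21 v=9: → [20,25); WM=18
i=19 t=20 v=9: → [20,25),[16,21); WM=18
i=20 t=14 v=2: → [12,17); WM=21; [16,21) fires=4
i=21 t=24 v=3: → [24,29),[20,25); WM=21
i=22 t=22 v=6: → [20,25); WM=21

[0,5)=3 [4,9)=4 [8,13)=2 [12,17)=4 [16,21)=4 [20,25)=3 [24,29)=1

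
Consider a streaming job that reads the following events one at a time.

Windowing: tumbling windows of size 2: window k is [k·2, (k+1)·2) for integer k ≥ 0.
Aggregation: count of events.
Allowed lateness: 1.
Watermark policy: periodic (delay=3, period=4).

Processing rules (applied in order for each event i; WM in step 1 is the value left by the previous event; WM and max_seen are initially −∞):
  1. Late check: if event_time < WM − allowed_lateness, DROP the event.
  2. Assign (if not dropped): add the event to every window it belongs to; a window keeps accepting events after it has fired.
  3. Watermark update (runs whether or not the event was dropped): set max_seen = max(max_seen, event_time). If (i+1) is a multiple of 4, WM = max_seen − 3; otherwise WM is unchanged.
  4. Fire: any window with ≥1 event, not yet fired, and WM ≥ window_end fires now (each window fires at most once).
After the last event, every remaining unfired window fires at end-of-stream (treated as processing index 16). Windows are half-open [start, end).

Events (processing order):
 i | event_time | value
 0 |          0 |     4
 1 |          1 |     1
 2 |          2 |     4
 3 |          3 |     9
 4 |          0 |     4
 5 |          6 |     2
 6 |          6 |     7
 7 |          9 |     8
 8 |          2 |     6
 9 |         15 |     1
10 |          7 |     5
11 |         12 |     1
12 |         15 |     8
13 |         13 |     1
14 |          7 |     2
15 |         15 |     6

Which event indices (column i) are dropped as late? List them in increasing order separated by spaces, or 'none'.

8 14

i=0 t=0 v=4: → [0,2); WM=−∞
i=1 t=1 v=1: → [0,2); WM=−∞
i=2 t=2 v=4: → [2,4); WM=−∞
i=3 t=3 v=9: → [2,4); WM=0
i=4 t=0 v=4: → [0,2); WM=0
i=5 t=6 v=2: → [6,8); WM=0
i=6 t=6 v=7: → [6,8); WM=0
i=7 t=9 v=8: → [8,10); WM=6; [0,2) fires=3 [2,4) fires=2
i=8 t=2 v=6: DROP (t<6-1); WM=6
i=9 t=15 v=1: → [14,16); WM=6
i=10 t=7 v=5: → [6,8); WM=6
i=11 t=12 v=1: → [12,14); WM=12; [6,8) fires=3 [8,10) fires=1
i=12 t=15 v=8: → [14,16); WM=12
i=13 t=13 v=1: → [12,14); WM=12
i=14 t=7 v=2: DROP (t<12-1); WM=12
i=15 t=15 v=6: → [14,16); WM=12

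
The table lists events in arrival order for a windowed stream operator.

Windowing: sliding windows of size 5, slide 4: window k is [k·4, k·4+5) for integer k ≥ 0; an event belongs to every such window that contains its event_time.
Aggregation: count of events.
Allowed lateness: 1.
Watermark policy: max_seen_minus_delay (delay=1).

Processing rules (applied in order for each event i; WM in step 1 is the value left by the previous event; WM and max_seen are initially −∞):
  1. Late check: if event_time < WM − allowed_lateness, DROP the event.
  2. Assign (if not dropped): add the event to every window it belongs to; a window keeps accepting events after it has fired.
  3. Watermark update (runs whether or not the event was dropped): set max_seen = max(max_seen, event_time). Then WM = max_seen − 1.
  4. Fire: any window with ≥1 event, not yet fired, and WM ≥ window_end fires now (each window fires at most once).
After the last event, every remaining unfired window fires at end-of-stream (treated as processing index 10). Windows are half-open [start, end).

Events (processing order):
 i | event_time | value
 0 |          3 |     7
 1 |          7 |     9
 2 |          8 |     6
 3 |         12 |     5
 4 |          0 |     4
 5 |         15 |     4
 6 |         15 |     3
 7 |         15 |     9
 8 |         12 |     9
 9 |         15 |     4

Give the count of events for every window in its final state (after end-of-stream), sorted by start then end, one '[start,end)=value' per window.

[0,5)=1 [4,9)=2 [8,13)=2 [12,17)=5

i=0 t=3 v=7: → [0,5); WM=2
i=1 t=7 v=9: → [4,9); WM=6; [0,5) fires=1
i=2 t=8 v=6: → [8,13),[4,9); WM=7
i=3 t=12 v=5: → [12,17),[8,13); WM=11; [4,9) fires=2
i=4 t=0 v=4: DROP (t<11-1); WM=11
i=5 t=15 v=4: → [12,17); WM=14; [8,13) fires=2
i=6 t=15 v=3: → [12,17); WM=14
i=7 t=15 v=9: → [12,17); WM=14
i=8 t=12 v=9: DROP (t<14-1); WM=14
i=9 t=15 v=4: → [12,17); WM=14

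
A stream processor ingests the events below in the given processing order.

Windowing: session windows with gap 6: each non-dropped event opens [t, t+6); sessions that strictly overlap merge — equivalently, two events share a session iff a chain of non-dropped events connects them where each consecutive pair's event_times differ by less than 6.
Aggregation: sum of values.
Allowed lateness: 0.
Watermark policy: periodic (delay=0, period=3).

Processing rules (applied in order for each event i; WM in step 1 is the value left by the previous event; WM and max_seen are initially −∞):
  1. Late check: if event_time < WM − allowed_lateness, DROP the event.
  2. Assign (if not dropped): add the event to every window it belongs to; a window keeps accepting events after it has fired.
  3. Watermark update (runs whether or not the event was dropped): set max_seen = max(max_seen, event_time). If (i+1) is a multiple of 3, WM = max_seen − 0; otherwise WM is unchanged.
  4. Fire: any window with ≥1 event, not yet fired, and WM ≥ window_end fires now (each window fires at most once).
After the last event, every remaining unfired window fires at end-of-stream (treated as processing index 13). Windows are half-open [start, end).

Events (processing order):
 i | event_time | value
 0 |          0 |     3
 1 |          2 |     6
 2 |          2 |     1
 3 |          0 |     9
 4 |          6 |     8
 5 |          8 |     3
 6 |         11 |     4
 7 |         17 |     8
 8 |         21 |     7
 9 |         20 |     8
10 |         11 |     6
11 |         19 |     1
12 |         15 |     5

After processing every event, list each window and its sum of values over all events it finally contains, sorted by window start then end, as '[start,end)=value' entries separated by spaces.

i=0 t=0 v=3: → [0,6); WM=−∞
i=1 t=2 v=6: → [0,8); WM=−∞
i=2 t=2 v=1: → [0,8); WM=2
i=3 t=0 v=9: DROP (t<2-0); WM=2
i=4 t=6 v=8: → [0,12); WM=2
i=5 t=8 v=3: → [0,14); WM=8
i=6 t=11 v=4: → [0,17); WM=8
i=7 t=17 v=8: → [17,23); WM=8
i=8 t=21 v=7: → [17,27); WM=21
i=9 t=20 v=8: DROP (t<21-0); WM=21
i=10 t=11 v=6: DROP (t<21-0); WM=21
i=11 t=19 v=1: DROP (t<21-0); WM=21
i=12 t=15 v=5: DROP (t<21-0); WM=21

[0,17)=25 [17,27)=15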